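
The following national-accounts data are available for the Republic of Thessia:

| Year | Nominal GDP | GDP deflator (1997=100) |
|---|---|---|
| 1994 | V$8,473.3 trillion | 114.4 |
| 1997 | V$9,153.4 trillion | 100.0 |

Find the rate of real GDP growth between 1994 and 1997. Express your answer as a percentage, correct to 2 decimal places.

23.58%

Real GDP 1994 = 8473.3 / 1.144 = 7406.73.
Real GDP 1997 = 9153.4 / 1.000 = 9153.40.
Real growth = 9153.40 / 7406.73 − 1 = 0.2358.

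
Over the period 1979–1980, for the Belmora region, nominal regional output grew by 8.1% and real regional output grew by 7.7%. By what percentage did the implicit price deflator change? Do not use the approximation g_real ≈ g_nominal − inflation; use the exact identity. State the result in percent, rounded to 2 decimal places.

0.37%

(1 + g_nom) = (1 + g_real)(1 + π), so π = 1.0810 / 1.0770 − 1 = 0.00371.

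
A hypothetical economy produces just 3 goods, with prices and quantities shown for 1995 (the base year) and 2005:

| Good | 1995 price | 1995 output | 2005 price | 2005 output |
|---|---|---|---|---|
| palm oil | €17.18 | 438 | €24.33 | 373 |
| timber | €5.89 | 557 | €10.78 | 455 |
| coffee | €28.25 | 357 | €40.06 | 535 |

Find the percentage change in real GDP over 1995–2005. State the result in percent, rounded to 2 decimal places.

15.85%

Real GDP 1995 = Nominal GDP 1995 = 17.18·438 + 5.89·557 + 28.25·357 = 20890.82.
Real GDP 2005 (at 1995 prices) = 17.18·373 + 5.89·455 + 28.25·535 = 24201.84.
Real growth = 24201.84/20890.82 − 1 = 0.1585.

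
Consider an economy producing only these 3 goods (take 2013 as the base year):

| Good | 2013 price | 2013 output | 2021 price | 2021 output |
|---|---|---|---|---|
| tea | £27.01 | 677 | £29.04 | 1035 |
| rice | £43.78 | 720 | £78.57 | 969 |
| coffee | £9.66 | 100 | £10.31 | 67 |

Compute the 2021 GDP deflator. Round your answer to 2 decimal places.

150.48

Nominal GDP 2021 = 29.04·1035 + 78.57·969 + 10.31·67 = 106881.50.
Real GDP 2021 (at 2013 prices) = 27.01·1035 + 43.78·969 + 9.66·67 = 71025.39.
Deflator = Nominal/Real × 100 = 106881.50/71025.39 × 100 = 150.484.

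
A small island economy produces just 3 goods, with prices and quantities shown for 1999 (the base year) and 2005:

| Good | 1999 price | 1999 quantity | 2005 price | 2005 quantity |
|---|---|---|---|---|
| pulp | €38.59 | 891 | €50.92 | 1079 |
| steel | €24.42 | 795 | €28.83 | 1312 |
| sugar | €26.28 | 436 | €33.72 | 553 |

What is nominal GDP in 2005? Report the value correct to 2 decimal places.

Nominal GDP 2005 = Σ (p_2005 × q_2005) = 50.92·1079 + 28.83·1312 + 33.72·553 = 111414.80.

€111414.80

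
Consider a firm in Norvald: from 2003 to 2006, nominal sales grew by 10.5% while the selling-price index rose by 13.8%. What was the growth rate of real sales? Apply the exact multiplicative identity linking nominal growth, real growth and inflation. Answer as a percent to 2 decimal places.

(1 + g_nom) = (1 + g_real)(1 + π), so g_real = 1.1050 / 1.1380 − 1 = -0.02900.

-2.90%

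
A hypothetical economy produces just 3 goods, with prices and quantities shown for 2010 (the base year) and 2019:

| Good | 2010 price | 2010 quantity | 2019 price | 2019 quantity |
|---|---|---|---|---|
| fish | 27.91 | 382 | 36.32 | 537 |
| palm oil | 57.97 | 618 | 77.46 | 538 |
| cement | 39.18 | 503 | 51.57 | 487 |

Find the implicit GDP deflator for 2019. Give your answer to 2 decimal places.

Nominal GDP 2019 = 36.32·537 + 77.46·538 + 51.57·487 = 86291.91.
Real GDP 2019 (at 2010 prices) = 27.91·537 + 57.97·538 + 39.18·487 = 65256.19.
Deflator = Nominal/Real × 100 = 86291.91/65256.19 × 100 = 132.236.

132.24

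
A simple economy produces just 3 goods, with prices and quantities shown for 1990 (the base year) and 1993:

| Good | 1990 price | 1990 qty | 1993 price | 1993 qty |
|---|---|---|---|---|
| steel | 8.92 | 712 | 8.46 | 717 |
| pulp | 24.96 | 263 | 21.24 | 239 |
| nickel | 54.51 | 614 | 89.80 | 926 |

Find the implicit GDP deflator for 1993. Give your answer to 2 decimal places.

150.07

Nominal GDP 1993 = 8.46·717 + 21.24·239 + 89.80·926 = 94296.98.
Real GDP 1993 (at 1990 prices) = 8.92·717 + 24.96·239 + 54.51·926 = 62837.34.
Deflator = Nominal/Real × 100 = 94296.98/62837.34 × 100 = 150.065.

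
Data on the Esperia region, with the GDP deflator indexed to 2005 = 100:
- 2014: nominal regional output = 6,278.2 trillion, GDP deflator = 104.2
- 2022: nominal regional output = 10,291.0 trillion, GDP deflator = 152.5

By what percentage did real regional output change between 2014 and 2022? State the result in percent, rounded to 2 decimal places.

Deflate each year: 2014 → 6278.2/1.042 = 6025.14; 2022 → 10291.0/1.525 = 6748.20.
So real regional output changed by 6748.20/6025.14 − 1 = 0.1200, i.e. 12.00%.

12.00%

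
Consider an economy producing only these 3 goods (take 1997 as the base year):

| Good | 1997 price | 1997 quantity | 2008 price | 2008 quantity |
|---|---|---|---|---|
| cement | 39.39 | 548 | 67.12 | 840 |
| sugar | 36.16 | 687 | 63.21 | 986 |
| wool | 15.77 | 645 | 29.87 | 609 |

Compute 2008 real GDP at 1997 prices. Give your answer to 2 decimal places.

Real GDP 2008 = Σ (p_1997 × q_2008) = 39.39·840 + 36.16·986 + 15.77·609 = 78345.29.

78345.29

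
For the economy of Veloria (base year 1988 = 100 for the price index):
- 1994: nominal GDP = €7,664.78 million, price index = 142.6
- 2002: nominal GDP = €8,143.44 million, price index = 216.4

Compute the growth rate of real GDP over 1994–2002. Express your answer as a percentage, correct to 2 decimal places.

-29.99%

Real GDP 1994 = 7664.78 / 1.426 = 5375.02.
Real GDP 2002 = 8143.44 / 2.164 = 3763.14.
Real growth = 3763.14 / 5375.02 − 1 = -0.2999.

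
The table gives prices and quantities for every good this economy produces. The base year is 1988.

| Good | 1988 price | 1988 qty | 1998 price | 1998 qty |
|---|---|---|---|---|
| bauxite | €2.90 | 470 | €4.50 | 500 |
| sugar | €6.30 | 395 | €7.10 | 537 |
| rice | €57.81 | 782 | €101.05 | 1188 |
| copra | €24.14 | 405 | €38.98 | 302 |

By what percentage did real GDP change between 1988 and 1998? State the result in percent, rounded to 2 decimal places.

Real GDP 1988 = Nominal GDP 1988 = 2.90·470 + 6.30·395 + 57.81·782 + 24.14·405 = 58835.62.
Real GDP 1998 (at 1988 prices) = 2.90·500 + 6.30·537 + 57.81·1188 + 24.14·302 = 80801.66.
Real growth = 80801.66/58835.62 − 1 = 0.3733.

37.33%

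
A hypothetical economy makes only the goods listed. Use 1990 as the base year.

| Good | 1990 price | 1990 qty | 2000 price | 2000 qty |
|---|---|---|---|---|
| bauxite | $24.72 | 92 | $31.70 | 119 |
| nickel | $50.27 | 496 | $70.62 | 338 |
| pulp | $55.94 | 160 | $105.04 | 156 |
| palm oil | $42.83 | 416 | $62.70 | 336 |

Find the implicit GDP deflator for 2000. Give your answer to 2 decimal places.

Nominal GDP 2000 = 31.70·119 + 70.62·338 + 105.04·156 + 62.70·336 = 65095.30.
Real GDP 2000 (at 1990 prices) = 24.72·119 + 50.27·338 + 55.94·156 + 42.83·336 = 43050.46.
Deflator = Nominal/Real × 100 = 65095.30/43050.46 × 100 = 151.207.

151.21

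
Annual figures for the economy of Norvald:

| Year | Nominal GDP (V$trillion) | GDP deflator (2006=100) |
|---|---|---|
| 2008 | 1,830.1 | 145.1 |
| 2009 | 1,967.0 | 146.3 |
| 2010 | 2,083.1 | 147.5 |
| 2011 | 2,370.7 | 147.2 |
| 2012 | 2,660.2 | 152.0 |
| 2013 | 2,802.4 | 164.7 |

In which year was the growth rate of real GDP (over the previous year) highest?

2009: real = 1967.0/1.463 = 1344.50; growth vs 2008 (1261.27) = 6.60%.
2010: real = 2083.1/1.475 = 1412.27; growth vs 2009 (1344.50) = 5.04%.
2011: real = 2370.7/1.472 = 1610.53; growth vs 2010 (1412.27) = 14.04%.
2012: real = 2660.2/1.520 = 1750.13; growth vs 2011 (1610.53) = 8.67%.
2013: real = 2802.4/1.647 = 1701.52; growth vs 2012 (1750.13) = -2.78%.

2011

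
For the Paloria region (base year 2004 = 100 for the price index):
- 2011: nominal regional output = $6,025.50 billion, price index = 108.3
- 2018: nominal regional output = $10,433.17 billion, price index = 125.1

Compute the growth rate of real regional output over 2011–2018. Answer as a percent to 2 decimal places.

Deflate each year: 2011 → 6025.50/1.083 = 5563.71; 2018 → 10433.17/1.251 = 8339.86.
So real regional output changed by 8339.86/5563.71 − 1 = 0.4990, i.e. 49.90%.

49.90%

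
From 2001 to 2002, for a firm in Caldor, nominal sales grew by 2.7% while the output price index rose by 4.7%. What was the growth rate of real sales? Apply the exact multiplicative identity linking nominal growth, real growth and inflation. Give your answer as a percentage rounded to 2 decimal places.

-1.91%

(1 + g_nom) = (1 + g_real)(1 + π), so g_real = 1.0270 / 1.0470 − 1 = -0.01910.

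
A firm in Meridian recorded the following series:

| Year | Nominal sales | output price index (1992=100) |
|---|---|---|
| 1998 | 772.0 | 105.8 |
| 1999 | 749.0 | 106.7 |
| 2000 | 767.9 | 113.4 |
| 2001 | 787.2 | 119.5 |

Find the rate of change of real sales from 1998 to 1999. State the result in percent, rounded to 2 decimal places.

Real sales 1998 = 772.0/1.058 = 729.68.
Real sales 1999 = 749.0/1.067 = 701.97.
Change = 701.97/729.68 − 1 = -0.0380.

-3.80%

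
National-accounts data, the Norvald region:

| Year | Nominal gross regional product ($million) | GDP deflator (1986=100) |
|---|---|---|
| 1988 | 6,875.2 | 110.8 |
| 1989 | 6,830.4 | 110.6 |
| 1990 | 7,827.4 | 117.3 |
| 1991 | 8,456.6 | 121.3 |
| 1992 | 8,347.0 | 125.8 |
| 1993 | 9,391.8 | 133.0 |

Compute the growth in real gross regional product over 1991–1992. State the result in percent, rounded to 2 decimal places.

-4.83%

Real gross regional product 1991 = 8456.6/1.213 = 6971.64.
Real gross regional product 1992 = 8347.0/1.258 = 6635.14.
Change = 6635.14/6971.64 − 1 = -0.0483.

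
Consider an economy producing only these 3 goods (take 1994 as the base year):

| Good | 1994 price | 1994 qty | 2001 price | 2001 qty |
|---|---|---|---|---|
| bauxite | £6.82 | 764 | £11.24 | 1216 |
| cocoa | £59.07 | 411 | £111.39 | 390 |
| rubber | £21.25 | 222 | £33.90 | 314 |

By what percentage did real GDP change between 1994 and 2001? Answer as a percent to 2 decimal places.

11.10%

Real GDP 1994 = Nominal GDP 1994 = 6.82·764 + 59.07·411 + 21.25·222 = 34205.75.
Real GDP 2001 (at 1994 prices) = 6.82·1216 + 59.07·390 + 21.25·314 = 38002.92.
Real growth = 38002.92/34205.75 − 1 = 0.1110.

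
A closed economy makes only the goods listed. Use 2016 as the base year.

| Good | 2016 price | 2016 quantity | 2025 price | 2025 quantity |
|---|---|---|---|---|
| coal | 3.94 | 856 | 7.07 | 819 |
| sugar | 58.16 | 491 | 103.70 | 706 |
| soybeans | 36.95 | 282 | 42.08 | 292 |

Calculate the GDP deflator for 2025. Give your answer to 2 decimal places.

165.75

Nominal GDP 2025 = 7.07·819 + 103.70·706 + 42.08·292 = 91289.89.
Real GDP 2025 (at 2016 prices) = 3.94·819 + 58.16·706 + 36.95·292 = 55077.22.
Deflator = Nominal/Real × 100 = 91289.89/55077.22 × 100 = 165.749.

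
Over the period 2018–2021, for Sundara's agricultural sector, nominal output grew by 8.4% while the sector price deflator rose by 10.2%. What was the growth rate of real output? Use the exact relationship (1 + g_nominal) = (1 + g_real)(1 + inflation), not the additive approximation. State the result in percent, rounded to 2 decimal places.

-1.63%

(1 + g_nom) = (1 + g_real)(1 + π), so g_real = 1.0840 / 1.1020 − 1 = -0.01633.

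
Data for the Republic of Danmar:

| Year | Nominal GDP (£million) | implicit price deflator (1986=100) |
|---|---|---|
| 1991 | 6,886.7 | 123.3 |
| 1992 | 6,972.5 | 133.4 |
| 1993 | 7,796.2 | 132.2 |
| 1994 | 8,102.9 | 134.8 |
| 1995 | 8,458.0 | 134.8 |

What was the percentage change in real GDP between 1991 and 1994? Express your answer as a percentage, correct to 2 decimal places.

Real GDP 1991 = 6886.7/1.233 = 5585.32.
Real GDP 1994 = 8102.9/1.348 = 6011.05.
Change = 6011.05/5585.32 − 1 = 0.0762.

7.62%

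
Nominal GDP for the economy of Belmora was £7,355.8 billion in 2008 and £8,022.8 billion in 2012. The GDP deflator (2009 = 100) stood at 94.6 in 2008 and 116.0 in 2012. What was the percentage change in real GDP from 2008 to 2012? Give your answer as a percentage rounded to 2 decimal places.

-11.05%

Real GDP 2008 = 7355.8 / 0.946 = 7775.69.
Real GDP 2012 = 8022.8 / 1.160 = 6916.21.
Real growth = 6916.21 / 7775.69 − 1 = -0.1105.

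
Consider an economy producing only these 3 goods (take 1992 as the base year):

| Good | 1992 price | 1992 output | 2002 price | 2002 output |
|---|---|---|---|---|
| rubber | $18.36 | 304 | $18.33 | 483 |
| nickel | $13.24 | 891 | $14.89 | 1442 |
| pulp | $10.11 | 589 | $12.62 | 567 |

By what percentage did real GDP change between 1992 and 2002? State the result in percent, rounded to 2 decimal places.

44.40%

Real GDP 1992 = Nominal GDP 1992 = 18.36·304 + 13.24·891 + 10.11·589 = 23333.07.
Real GDP 2002 (at 1992 prices) = 18.36·483 + 13.24·1442 + 10.11·567 = 33692.33.
Real growth = 33692.33/23333.07 − 1 = 0.4440.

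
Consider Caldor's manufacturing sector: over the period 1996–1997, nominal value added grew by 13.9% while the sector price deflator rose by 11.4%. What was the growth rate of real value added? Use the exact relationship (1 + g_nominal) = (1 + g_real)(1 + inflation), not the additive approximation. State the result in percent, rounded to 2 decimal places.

(1 + g_nom) = (1 + g_real)(1 + π), so g_real = 1.1390 / 1.1140 − 1 = 0.02244.

2.24%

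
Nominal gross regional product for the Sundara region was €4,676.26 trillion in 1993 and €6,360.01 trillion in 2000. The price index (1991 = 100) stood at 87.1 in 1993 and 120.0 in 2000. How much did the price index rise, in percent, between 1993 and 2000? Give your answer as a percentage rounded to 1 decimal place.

Price-level change = 120.0 / 87.1 − 1 = 0.3777.

37.8%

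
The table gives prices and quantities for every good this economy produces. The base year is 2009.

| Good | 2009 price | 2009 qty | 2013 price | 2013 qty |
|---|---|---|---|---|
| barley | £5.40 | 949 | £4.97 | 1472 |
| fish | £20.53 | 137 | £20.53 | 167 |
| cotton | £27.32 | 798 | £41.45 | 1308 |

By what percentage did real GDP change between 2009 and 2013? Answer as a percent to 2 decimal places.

58.42%

Real GDP 2009 = Nominal GDP 2009 = 5.40·949 + 20.53·137 + 27.32·798 = 29738.57.
Real GDP 2013 (at 2009 prices) = 5.40·1472 + 20.53·167 + 27.32·1308 = 47111.87.
Real growth = 47111.87/29738.57 − 1 = 0.5842.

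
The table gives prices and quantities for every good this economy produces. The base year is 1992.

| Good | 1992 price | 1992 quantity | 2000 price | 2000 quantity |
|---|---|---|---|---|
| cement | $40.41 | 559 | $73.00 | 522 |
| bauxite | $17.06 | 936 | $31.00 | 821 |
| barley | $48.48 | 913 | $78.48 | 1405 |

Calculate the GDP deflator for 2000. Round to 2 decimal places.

168.41

Nominal GDP 2000 = 73.00·522 + 31.00·821 + 78.48·1405 = 173821.40.
Real GDP 2000 (at 1992 prices) = 40.41·522 + 17.06·821 + 48.48·1405 = 103214.68.
Deflator = Nominal/Real × 100 = 173821.40/103214.68 × 100 = 168.408.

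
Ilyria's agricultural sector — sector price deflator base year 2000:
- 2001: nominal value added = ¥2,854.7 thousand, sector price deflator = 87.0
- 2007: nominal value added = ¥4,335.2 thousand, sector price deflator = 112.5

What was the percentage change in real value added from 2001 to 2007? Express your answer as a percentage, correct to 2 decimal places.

Deflate each year: 2001 → 2854.7/0.870 = 3281.26; 2007 → 4335.2/1.125 = 3853.51.
So real value added changed by 3853.51/3281.26 − 1 = 0.1744, i.e. 17.44%.

17.44%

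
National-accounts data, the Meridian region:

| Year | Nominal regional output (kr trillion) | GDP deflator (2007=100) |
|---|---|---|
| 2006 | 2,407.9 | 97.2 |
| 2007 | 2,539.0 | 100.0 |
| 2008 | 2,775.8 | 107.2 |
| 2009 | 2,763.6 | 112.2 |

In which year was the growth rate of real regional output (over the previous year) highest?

2007: real = 2539.0/1.000 = 2539.00; growth vs 2006 (2477.26) = 2.49%.
2008: real = 2775.8/1.072 = 2589.37; growth vs 2007 (2539.00) = 1.98%.
2009: real = 2763.6/1.122 = 2463.10; growth vs 2008 (2589.37) = -4.88%.

2007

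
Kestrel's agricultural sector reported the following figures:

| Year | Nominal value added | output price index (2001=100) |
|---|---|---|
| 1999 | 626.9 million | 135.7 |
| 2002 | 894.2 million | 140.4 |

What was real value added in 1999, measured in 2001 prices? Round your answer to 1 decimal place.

462.0 million

Real value added = Nominal / (output price index/100) = 626.9 / 1.357 = 461.97.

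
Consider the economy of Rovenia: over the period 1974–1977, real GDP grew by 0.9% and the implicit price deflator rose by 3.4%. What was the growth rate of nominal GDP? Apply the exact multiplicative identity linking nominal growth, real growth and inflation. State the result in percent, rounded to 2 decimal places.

(1 + g_nom) = (1 + g_real)(1 + π) = 1.0090 × 1.0340 = 1.04331.

4.33%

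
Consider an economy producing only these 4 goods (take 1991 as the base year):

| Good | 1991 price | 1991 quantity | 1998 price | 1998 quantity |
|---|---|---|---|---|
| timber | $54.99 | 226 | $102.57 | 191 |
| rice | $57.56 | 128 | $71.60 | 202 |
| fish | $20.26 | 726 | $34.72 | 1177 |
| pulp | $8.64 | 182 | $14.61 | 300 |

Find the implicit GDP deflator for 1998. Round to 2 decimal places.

Nominal GDP 1998 = 102.57·191 + 71.60·202 + 34.72·1177 + 14.61·300 = 79302.51.
Real GDP 1998 (at 1991 prices) = 54.99·191 + 57.56·202 + 20.26·1177 + 8.64·300 = 48568.23.
Deflator = Nominal/Real × 100 = 79302.51/48568.23 × 100 = 163.281.

163.28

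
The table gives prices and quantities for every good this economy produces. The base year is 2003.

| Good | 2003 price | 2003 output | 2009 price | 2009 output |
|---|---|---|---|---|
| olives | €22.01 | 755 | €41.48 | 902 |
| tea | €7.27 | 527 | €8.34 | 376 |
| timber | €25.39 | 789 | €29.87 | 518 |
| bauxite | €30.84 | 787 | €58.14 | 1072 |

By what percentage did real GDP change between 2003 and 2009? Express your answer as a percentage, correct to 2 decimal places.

6.25%

Real GDP 2003 = Nominal GDP 2003 = 22.01·755 + 7.27·527 + 25.39·789 + 30.84·787 = 64752.63.
Real GDP 2009 (at 2003 prices) = 22.01·902 + 7.27·376 + 25.39·518 + 30.84·1072 = 68799.04.
Real growth = 68799.04/64752.63 − 1 = 0.0625.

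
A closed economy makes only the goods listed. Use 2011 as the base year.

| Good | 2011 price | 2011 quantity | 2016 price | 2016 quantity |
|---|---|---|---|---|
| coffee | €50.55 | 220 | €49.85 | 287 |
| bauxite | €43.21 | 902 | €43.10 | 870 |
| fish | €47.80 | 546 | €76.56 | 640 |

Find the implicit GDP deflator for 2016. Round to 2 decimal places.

121.90

Nominal GDP 2016 = 49.85·287 + 43.10·870 + 76.56·640 = 100802.35.
Real GDP 2016 (at 2011 prices) = 50.55·287 + 43.21·870 + 47.80·640 = 82692.55.
Deflator = Nominal/Real × 100 = 100802.35/82692.55 × 100 = 121.900.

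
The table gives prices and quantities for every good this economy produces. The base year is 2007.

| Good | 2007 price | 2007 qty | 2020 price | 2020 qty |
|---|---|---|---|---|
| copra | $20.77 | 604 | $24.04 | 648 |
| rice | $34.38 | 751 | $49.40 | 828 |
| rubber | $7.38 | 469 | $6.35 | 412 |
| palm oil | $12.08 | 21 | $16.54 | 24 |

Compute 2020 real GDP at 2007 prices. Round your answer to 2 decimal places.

$45256.08

Real GDP 2020 = Σ (p_2007 × q_2020) = 20.77·648 + 34.38·828 + 7.38·412 + 12.08·24 = 45256.08.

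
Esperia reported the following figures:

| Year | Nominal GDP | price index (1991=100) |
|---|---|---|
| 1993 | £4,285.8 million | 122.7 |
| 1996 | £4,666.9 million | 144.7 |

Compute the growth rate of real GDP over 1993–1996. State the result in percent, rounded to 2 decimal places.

Deflate each year: 1993 → 4285.8/1.227 = 3492.91; 1996 → 4666.9/1.447 = 3225.22.
So real GDP changed by 3225.22/3492.91 − 1 = -0.0766, i.e. -7.66%.

-7.66%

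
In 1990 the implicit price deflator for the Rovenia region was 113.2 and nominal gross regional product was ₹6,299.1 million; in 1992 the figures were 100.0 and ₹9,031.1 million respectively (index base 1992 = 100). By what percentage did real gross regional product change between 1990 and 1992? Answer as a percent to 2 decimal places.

62.30%

Real gross regional product 1990 = 6299.1 / 1.132 = 5564.58.
Real gross regional product 1992 = 9031.1 / 1.000 = 9031.10.
Real growth = 9031.10 / 5564.58 − 1 = 0.6230.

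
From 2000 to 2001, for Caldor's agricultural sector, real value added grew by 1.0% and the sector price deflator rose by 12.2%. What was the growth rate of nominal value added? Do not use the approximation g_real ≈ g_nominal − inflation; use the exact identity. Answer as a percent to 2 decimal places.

13.32%

(1 + g_nom) = (1 + g_real)(1 + π) = 1.0100 × 1.1220 = 1.13322.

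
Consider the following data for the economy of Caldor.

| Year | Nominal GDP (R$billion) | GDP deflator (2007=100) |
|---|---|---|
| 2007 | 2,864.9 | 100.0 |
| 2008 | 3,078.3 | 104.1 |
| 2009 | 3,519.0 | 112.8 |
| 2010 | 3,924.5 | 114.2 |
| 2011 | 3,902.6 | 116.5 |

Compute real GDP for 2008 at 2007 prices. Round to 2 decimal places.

R$2,957.06 billion

Real GDP 2008 = 3078.3 / 1.041 = 2957.06.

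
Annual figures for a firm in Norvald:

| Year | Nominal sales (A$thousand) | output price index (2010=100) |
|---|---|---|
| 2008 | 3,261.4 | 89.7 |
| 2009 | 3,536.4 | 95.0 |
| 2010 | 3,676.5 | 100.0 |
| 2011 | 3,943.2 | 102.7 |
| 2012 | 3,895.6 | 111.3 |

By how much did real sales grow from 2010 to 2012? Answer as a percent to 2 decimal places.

-4.80%

Real sales 2010 = 3676.5/1.000 = 3676.50.
Real sales 2012 = 3895.6/1.113 = 3500.09.
Change = 3500.09/3676.50 − 1 = -0.0480.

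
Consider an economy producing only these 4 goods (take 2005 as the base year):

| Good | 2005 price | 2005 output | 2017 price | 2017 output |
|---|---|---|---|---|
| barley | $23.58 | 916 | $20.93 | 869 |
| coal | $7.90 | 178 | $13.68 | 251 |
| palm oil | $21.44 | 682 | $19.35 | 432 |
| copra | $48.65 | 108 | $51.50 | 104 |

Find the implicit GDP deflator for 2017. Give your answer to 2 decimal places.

96.04

Nominal GDP 2017 = 20.93·869 + 13.68·251 + 19.35·432 + 51.50·104 = 35337.05.
Real GDP 2017 (at 2005 prices) = 23.58·869 + 7.90·251 + 21.44·432 + 48.65·104 = 36795.60.
Deflator = Nominal/Real × 100 = 35337.05/36795.60 × 100 = 96.036.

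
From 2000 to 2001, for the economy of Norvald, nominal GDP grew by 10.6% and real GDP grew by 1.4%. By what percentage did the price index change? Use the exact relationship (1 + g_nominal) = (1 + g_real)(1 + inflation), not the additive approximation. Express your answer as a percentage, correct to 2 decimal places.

(1 + g_nom) = (1 + g_real)(1 + π), so π = 1.1060 / 1.0140 − 1 = 0.09073.

9.07%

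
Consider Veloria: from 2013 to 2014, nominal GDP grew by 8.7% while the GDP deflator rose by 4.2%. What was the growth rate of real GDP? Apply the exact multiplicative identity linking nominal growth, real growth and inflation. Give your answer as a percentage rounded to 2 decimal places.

(1 + g_nom) = (1 + g_real)(1 + π), so g_real = 1.0870 / 1.0420 − 1 = 0.04319.

4.32%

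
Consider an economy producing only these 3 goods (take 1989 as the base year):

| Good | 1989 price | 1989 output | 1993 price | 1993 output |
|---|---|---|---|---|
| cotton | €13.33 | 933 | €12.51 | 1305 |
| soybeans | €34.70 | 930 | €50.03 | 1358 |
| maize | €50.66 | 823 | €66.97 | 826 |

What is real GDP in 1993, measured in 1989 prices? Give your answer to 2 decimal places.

Real GDP 1993 = Σ (p_1989 × q_1993) = 13.33·1305 + 34.70·1358 + 50.66·826 = 106363.41.

€106363.41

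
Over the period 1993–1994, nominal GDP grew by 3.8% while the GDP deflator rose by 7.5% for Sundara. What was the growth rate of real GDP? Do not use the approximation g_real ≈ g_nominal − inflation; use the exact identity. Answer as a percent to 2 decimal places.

(1 + g_nom) = (1 + g_real)(1 + π), so g_real = 1.0380 / 1.0750 − 1 = -0.03442.

-3.44%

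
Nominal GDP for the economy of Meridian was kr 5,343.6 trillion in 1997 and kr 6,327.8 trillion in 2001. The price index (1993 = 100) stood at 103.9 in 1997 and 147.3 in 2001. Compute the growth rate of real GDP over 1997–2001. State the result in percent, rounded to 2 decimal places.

Deflate each year: 1997 → 5343.6/1.039 = 5143.02; 2001 → 6327.8/1.473 = 4295.86.
So real GDP changed by 4295.86/5143.02 − 1 = -0.1647, i.e. -16.47%.

-16.47%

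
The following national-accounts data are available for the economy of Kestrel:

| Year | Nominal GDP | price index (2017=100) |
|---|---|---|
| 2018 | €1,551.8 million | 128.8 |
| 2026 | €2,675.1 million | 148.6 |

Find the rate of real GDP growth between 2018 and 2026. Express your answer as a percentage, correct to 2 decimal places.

49.42%

Deflate each year: 2018 → 1551.8/1.288 = 1204.81; 2026 → 2675.1/1.486 = 1800.20.
So real GDP changed by 1800.20/1204.81 − 1 = 0.4942, i.e. 49.42%.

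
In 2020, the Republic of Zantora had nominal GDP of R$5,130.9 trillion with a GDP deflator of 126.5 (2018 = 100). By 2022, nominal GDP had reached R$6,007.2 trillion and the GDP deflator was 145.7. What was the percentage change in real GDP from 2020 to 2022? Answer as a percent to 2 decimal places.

1.65%

Real GDP 2020 = 5130.9 / 1.265 = 4056.05.
Real GDP 2022 = 6007.2 / 1.457 = 4122.99.
Real growth = 4122.99 / 4056.05 − 1 = 0.0165.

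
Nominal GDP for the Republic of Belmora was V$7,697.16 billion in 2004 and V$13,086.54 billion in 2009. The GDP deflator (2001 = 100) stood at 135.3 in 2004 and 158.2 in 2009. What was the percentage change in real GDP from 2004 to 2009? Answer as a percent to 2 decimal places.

Real GDP 2004 = 7697.16 / 1.353 = 5688.96.
Real GDP 2009 = 13086.54 / 1.582 = 8272.15.
Real growth = 8272.15 / 5688.96 − 1 = 0.4541.

45.41%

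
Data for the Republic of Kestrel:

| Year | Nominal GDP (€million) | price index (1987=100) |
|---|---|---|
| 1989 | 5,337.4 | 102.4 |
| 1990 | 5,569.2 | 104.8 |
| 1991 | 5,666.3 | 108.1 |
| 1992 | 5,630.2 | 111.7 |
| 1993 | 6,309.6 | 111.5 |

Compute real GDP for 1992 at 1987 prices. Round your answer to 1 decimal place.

€5,040.5 million

Real GDP 1992 = 5630.2 / 1.117 = 5040.47.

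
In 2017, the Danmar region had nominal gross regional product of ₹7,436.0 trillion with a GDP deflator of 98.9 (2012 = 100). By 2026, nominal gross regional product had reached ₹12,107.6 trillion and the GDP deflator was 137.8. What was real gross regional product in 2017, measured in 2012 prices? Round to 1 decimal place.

₹7,518.7 trillion

Real gross regional product = Nominal / (GDP deflator/100) = 7436.0 / 0.989 = 7518.71.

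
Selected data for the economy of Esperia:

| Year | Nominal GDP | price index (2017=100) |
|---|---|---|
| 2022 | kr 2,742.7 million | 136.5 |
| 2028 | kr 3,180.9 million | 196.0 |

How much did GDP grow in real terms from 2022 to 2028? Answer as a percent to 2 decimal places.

-19.23%

Deflate each year: 2022 → 2742.7/1.365 = 2009.30; 2028 → 3180.9/1.960 = 1622.91.
So real GDP changed by 1622.91/2009.30 − 1 = -0.1923, i.e. -19.23%.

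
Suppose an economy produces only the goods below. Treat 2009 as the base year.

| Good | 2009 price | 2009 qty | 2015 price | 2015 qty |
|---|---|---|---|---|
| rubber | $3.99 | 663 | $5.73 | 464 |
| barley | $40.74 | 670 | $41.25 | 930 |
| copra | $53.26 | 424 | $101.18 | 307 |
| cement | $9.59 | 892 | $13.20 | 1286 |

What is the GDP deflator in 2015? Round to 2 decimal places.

Nominal GDP 2015 = 5.73·464 + 41.25·930 + 101.18·307 + 13.20·1286 = 89058.68.
Real GDP 2015 (at 2009 prices) = 3.99·464 + 40.74·930 + 53.26·307 + 9.59·1286 = 68423.12.
Deflator = Nominal/Real × 100 = 89058.68/68423.12 × 100 = 130.159.

130.16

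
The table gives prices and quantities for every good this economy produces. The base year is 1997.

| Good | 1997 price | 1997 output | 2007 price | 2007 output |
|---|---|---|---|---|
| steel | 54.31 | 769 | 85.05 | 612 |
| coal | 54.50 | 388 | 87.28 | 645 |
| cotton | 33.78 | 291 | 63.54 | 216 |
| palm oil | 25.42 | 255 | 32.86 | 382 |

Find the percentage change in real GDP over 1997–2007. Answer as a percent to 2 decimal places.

Real GDP 1997 = Nominal GDP 1997 = 54.31·769 + 54.50·388 + 33.78·291 + 25.42·255 = 79222.47.
Real GDP 2007 (at 1997 prices) = 54.31·612 + 54.50·645 + 33.78·216 + 25.42·382 = 85397.14.
Real growth = 85397.14/79222.47 − 1 = 0.0779.

7.79%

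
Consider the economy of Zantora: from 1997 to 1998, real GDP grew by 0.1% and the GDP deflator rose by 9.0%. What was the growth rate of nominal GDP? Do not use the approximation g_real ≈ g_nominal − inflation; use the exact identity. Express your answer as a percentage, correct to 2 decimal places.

9.11%

(1 + g_nom) = (1 + g_real)(1 + π) = 1.0010 × 1.0900 = 1.09109.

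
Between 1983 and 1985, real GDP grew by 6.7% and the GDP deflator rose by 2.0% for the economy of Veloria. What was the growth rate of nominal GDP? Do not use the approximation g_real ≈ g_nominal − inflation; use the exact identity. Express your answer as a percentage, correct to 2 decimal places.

(1 + g_nom) = (1 + g_real)(1 + π) = 1.0670 × 1.0200 = 1.08834.

8.83%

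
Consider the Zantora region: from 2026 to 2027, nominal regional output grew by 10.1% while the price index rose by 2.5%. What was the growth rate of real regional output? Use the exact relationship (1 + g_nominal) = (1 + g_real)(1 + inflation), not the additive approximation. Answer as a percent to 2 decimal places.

7.41%

(1 + g_nom) = (1 + g_real)(1 + π), so g_real = 1.1010 / 1.0250 − 1 = 0.07415.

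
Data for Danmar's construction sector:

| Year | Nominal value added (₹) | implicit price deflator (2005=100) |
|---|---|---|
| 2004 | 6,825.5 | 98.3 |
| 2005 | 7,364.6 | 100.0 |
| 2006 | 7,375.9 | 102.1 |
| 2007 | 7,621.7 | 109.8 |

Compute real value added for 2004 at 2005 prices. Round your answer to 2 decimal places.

₹6,943.54

Real value added 2004 = 6825.5 / 0.983 = 6943.54.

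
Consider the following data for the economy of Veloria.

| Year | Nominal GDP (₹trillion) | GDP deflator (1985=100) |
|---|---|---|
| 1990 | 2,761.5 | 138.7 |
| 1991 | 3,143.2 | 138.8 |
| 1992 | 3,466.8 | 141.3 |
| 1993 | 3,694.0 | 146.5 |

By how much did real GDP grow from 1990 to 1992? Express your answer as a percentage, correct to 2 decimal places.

Real GDP 1990 = 2761.5/1.387 = 1990.99.
Real GDP 1992 = 3466.8/1.413 = 2453.50.
Change = 2453.50/1990.99 − 1 = 0.2323.

23.23%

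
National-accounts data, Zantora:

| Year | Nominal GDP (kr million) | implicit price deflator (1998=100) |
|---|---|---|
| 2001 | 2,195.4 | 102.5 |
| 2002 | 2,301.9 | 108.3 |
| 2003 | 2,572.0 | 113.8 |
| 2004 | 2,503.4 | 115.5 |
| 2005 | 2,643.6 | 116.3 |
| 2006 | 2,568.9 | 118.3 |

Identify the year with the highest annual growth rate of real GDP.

2003

2002: real = 2301.9/1.083 = 2125.48; growth vs 2001 (2141.85) = -0.76%.
2003: real = 2572.0/1.138 = 2260.11; growth vs 2002 (2125.48) = 6.33%.
2004: real = 2503.4/1.155 = 2167.45; growth vs 2003 (2260.11) = -4.10%.
2005: real = 2643.6/1.163 = 2273.09; growth vs 2004 (2167.45) = 4.87%.
2006: real = 2568.9/1.183 = 2171.51; growth vs 2005 (2273.09) = -4.47%.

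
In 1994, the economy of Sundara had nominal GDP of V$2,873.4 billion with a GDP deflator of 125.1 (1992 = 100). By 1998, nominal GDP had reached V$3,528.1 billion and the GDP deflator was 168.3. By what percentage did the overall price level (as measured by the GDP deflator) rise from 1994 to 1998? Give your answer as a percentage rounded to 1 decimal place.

Price-level change = 168.3 / 125.1 − 1 = 0.3453.

34.5%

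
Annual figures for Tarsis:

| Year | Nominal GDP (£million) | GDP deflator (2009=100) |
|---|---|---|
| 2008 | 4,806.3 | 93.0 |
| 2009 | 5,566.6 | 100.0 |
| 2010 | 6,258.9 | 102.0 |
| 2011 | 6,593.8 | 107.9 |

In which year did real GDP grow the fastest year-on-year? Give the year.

2009: real = 5566.6/1.000 = 5566.60; growth vs 2008 (5168.06) = 7.71%.
2010: real = 6258.9/1.020 = 6136.18; growth vs 2009 (5566.60) = 10.23%.
2011: real = 6593.8/1.079 = 6111.03; growth vs 2010 (6136.18) = -0.41%.

2010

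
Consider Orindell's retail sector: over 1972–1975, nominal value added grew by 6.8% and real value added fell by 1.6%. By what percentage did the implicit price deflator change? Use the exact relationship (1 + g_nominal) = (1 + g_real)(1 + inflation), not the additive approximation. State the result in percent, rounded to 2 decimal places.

(1 + g_nom) = (1 + g_real)(1 + π), so π = 1.0680 / 0.9840 − 1 = 0.08537.

8.54%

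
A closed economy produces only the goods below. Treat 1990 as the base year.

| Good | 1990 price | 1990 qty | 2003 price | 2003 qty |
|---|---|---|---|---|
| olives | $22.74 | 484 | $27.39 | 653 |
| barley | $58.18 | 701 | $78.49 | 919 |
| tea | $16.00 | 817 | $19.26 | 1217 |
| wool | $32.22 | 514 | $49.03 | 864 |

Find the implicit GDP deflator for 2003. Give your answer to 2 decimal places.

134.76

Nominal GDP 2003 = 27.39·653 + 78.49·919 + 19.26·1217 + 49.03·864 = 155819.32.
Real GDP 2003 (at 1990 prices) = 22.74·653 + 58.18·919 + 16.00·1217 + 32.22·864 = 115626.72.
Deflator = Nominal/Real × 100 = 155819.32/115626.72 × 100 = 134.761.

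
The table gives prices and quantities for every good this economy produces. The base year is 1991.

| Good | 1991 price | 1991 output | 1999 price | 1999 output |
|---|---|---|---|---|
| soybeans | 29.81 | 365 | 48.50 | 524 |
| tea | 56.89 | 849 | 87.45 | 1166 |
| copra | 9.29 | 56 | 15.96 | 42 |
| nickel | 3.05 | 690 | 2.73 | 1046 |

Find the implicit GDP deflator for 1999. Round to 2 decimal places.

Nominal GDP 1999 = 48.50·524 + 87.45·1166 + 15.96·42 + 2.73·1046 = 130906.60.
Real GDP 1999 (at 1991 prices) = 29.81·524 + 56.89·1166 + 9.29·42 + 3.05·1046 = 85534.66.
Deflator = Nominal/Real × 100 = 130906.60/85534.66 × 100 = 153.045.

153.05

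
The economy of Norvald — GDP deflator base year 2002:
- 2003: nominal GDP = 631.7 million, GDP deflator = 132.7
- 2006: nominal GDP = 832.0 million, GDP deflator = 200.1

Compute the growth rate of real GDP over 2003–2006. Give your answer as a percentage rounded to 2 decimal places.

Real GDP 2003 = 631.7 / 1.327 = 476.04.
Real GDP 2006 = 832.0 / 2.001 = 415.79.
Real growth = 415.79 / 476.04 − 1 = -0.1266.

-12.66%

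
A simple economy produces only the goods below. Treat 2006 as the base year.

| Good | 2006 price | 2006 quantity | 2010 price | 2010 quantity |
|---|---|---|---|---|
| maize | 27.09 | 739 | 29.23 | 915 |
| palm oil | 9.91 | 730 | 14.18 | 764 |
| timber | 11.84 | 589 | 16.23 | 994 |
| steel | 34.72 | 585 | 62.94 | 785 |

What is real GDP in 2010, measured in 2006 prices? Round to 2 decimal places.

Real GDP 2010 = Σ (p_2006 × q_2010) = 27.09·915 + 9.91·764 + 11.84·994 + 34.72·785 = 71382.75.

71382.75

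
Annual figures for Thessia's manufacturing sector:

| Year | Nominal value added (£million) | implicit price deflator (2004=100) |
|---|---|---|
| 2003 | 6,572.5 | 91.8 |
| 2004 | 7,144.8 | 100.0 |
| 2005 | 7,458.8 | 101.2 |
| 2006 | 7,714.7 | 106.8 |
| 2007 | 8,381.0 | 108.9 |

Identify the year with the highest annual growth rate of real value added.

2007

2004: real = 7144.8/1.000 = 7144.80; growth vs 2003 (7159.59) = -0.21%.
2005: real = 7458.8/1.012 = 7370.36; growth vs 2004 (7144.80) = 3.16%.
2006: real = 7714.7/1.068 = 7223.50; growth vs 2005 (7370.36) = -1.99%.
2007: real = 8381.0/1.089 = 7696.05; growth vs 2006 (7223.50) = 6.54%.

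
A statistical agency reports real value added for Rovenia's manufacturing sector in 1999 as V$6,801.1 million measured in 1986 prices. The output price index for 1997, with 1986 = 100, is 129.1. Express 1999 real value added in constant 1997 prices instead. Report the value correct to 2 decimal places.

Real value added in 1997 prices = Real value added in 1986 prices × (P_1997/P_1986) = 6801.1 × 1.291 = 8780.22.

V$8,780.22 million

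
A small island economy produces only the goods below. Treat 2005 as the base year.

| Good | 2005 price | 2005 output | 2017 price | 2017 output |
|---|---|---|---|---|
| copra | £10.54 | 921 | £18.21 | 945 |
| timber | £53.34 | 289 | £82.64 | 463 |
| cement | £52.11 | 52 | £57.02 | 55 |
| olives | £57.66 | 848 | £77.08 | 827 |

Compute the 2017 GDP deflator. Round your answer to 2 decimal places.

Nominal GDP 2017 = 18.21·945 + 82.64·463 + 57.02·55 + 77.08·827 = 122352.03.
Real GDP 2017 (at 2005 prices) = 10.54·945 + 53.34·463 + 52.11·55 + 57.66·827 = 85207.59.
Deflator = Nominal/Real × 100 = 122352.03/85207.59 × 100 = 143.593.

143.59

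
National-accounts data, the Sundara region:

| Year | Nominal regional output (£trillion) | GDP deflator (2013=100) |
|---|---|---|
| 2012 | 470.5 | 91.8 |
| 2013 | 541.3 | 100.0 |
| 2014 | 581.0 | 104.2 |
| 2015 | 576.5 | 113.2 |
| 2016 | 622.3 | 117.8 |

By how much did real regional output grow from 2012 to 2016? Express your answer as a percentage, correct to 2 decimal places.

3.07%

Real regional output 2012 = 470.5/0.918 = 512.53.
Real regional output 2016 = 622.3/1.178 = 528.27.
Change = 528.27/512.53 − 1 = 0.0307.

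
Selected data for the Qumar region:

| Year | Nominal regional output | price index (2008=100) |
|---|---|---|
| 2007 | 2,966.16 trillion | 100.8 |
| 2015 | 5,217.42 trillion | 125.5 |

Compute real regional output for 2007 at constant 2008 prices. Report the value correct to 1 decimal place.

Real regional output = Nominal / (price index/100) = 2966.16 / 1.008 = 2942.62.

2,942.6 trillion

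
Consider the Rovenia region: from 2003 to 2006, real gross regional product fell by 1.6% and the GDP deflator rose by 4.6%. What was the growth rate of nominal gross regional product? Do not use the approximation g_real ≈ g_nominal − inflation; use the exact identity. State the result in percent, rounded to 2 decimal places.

(1 + g_nom) = (1 + g_real)(1 + π) = 0.9840 × 1.0460 = 1.02926.

2.93%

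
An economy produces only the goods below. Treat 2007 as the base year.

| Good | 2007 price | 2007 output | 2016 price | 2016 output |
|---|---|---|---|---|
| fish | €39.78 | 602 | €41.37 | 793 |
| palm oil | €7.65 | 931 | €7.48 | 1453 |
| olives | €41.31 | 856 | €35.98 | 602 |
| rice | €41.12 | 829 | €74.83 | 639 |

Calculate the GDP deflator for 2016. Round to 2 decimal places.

Nominal GDP 2016 = 41.37·793 + 7.48·1453 + 35.98·602 + 74.83·639 = 113151.18.
Real GDP 2016 (at 2007 prices) = 39.78·793 + 7.65·1453 + 41.31·602 + 41.12·639 = 93805.29.
Deflator = Nominal/Real × 100 = 113151.18/93805.29 × 100 = 120.623.

120.62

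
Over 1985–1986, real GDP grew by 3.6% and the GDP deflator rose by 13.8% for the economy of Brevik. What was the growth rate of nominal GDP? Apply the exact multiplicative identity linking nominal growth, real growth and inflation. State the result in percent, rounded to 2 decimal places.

(1 + g_nom) = (1 + g_real)(1 + π) = 1.0360 × 1.1380 = 1.17897.

17.90%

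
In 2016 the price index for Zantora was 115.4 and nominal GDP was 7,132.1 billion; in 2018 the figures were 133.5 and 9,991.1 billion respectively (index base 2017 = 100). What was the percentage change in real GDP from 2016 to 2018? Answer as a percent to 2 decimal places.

Deflate each year: 2016 → 7132.1/1.154 = 6180.33; 2018 → 9991.1/1.335 = 7483.97.
So real GDP changed by 7483.97/6180.33 − 1 = 0.2109, i.e. 21.09%.

21.09%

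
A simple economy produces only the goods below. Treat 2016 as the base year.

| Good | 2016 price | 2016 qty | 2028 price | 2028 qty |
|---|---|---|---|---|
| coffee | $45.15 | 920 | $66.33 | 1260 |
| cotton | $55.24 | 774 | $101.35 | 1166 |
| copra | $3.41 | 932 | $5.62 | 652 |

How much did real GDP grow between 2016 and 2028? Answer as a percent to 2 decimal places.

Real GDP 2016 = Nominal GDP 2016 = 45.15·920 + 55.24·774 + 3.41·932 = 87471.88.
Real GDP 2028 (at 2016 prices) = 45.15·1260 + 55.24·1166 + 3.41·652 = 123522.16.
Real growth = 123522.16/87471.88 − 1 = 0.4121.

41.21%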